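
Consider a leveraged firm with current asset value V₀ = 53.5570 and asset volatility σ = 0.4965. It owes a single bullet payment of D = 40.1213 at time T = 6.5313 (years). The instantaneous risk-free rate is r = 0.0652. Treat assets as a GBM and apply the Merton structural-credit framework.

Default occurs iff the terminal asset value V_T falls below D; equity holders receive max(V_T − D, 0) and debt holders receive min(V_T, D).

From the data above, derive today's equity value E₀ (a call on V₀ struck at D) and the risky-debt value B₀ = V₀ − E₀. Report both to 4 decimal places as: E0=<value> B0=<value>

E0=35.0098 B0=18.5472

Work the structural quantities from V₀ = 53.5570 against face 40.1213:
d₁ = [ln(V₀/D) + (r + σ²/2)T] / (σ√T)
   = [ln(53.5570/40.1213) + (0.0652 + 0.5·0.4965²)·6.5313] / (0.4965·√6.5313)
   = [0.288839 + 1.230863] / 1.268876 = 1.197677
d₂ = d₁ − σ√T = 1.197677 − 1.268876 = -0.071199
N(d₁) = 0.884479,  N(d₂) = 0.471620,  e^(−rT) = 0.653220
E₀ = V₀·N(d₁) − D·e^(−rT)·N(d₂)
   = 53.5570·0.884479 − 40.1213·0.653220·0.471620 = 35.009785
B₀ = V₀ − E₀ = 53.5570 − 35.009785 = 18.547215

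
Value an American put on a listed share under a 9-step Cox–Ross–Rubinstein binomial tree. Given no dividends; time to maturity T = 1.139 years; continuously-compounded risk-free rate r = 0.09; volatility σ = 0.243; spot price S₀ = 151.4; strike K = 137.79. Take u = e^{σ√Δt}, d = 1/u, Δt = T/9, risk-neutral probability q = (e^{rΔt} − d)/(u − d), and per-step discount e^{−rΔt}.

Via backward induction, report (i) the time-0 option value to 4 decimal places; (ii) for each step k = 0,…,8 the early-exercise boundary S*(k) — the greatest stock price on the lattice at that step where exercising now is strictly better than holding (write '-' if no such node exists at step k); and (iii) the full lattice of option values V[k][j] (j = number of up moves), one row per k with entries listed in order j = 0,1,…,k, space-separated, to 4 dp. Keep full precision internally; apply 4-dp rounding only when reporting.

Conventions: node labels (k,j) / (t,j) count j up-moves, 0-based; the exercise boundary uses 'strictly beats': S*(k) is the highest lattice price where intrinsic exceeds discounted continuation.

price = 5.1637
boundary = - - - 116.8144 107.1404 116.8144 107.1404 116.8144 127.3619
tree:
5.1637
8.5007 2.4815
13.5873 4.4257 0.9078
20.9756 7.6943 1.7853 0.1930
30.6496 12.9600 3.4524 0.4286 0.0000
39.5225 20.9756 6.5292 0.9520 0.0000 0.0000
47.6605 30.6496 11.9727 2.1142 0.0000 0.0000 0.0000
55.1246 39.5225 20.9756 4.6954 0.0000 0.0000 0.0000 0.0000
61.9706 47.6605 30.6496 10.4281 0.0000 0.0000 0.0000 0.0000 0.0000
68.2496 55.1246 39.5225 20.9756 0.0000 0.0000 0.0000 0.0000 0.0000 0.0000

Δt=0.12656, u=1.09029, d=0.91718, q=0.54457, disc=e^(-rΔt)=0.98867
k=9 terminal: V=max(K-S,0) → 68.2496 55.1246 39.5225 20.9756 0.0000 0.0000 0.0000 0.0000 0.0000 0.0000
k=8: j=0 S=75.8194 intr=61.9706 cont=60.4101 V=61.9706[EX]; j=1 S=90.1295 intr=47.6605 cont=46.1000 V=47.6605[EX]; j=2 S=107.1404 intr=30.6496 cont=29.0891 V=30.6496[EX]; j=3 S=127.3619 intr=10.4281 cont=9.4446 V=10.4281[EX]; j=4 S=151.4000 intr=0.0000 cont=0.0000 V=0.0000[hold]; j=5 S=179.9750 intr=0.0000 cont=0.0000 V=0.0000[hold]; j=6 S=213.9433 intr=0.0000 cont=0.0000 V=0.0000[hold]; j=7 S=254.3226 intr=0.0000 cont=0.0000 V=0.0000[hold]; j=8 S=302.3232 intr=0.0000 cont=0.0000 V=0.0000[hold]  S*(8)=127.3619
k=7: j=0 S=82.6654 intr=55.1246 cont=53.5641 V=55.1246[EX]; j=1 S=98.2675 intr=39.5225 cont=37.9620 V=39.5225[EX]; j=2 S=116.8144 intr=20.9756 cont=19.4151 V=20.9756[EX]; j=3 S=138.8618 intr=0.0000 cont=4.6954 V=4.6954[hold]; j=4 S=165.0703 intr=0.0000 cont=0.0000 V=0.0000[hold]; j=5 S=196.2255 intr=0.0000 cont=0.0000 V=0.0000[hold]; j=6 S=233.2608 intr=0.0000 cont=0.0000 V=0.0000[hold]; j=7 S=277.2862 intr=0.0000 cont=0.0000 V=0.0000[hold]  S*(7)=116.8144
k=6: j=0 S=90.1295 intr=47.6605 cont=46.1000 V=47.6605[EX]; j=1 S=107.1404 intr=30.6496 cont=29.0891 V=30.6496[EX]; j=2 S=127.3619 intr=10.4281 cont=11.9727 V=11.9727[hold]; j=3 S=151.4000 intr=0.0000 cont=2.1142 V=2.1142[hold]; j=4 S=179.9750 intr=0.0000 cont=0.0000 V=0.0000[hold]; j=5 S=213.9433 intr=0.0000 cont=0.0000 V=0.0000[hold]; j=6 S=254.3226 intr=0.0000 cont=0.0000 V=0.0000[hold]  S*(6)=107.1404
k=5: j=0 S=98.2675 intr=39.5225 cont=37.9620 V=39.5225[EX]; j=1 S=116.8144 intr=20.9756 cont=20.2467 V=20.9756[EX]; j=2 S=138.8618 intr=0.0000 cont=6.5292 V=6.5292[hold]; j=3 S=165.0703 intr=0.0000 cont=0.9520 V=0.9520[hold]; j=4 S=196.2255 intr=0.0000 cont=0.0000 V=0.0000[hold]; j=5 S=233.2608 intr=0.0000 cont=0.0000 V=0.0000[hold]  S*(5)=116.8144
k=4: j=0 S=107.1404 intr=30.6496 cont=29.0891 V=30.6496[EX]; j=1 S=127.3619 intr=10.4281 cont=12.9600 V=12.9600[hold]; j=2 S=151.4000 intr=0.0000 cont=3.4524 V=3.4524[hold]; j=3 S=179.9750 intr=0.0000 cont=0.4286 V=0.4286[hold]; j=4 S=213.9433 intr=0.0000 cont=0.0000 V=0.0000[hold]  S*(4)=107.1404
k=3: j=0 S=116.8144 intr=20.9756 cont=20.7783 V=20.9756[EX]; j=1 S=138.8618 intr=0.0000 cont=7.6943 V=7.6943[hold]; j=2 S=165.0703 intr=0.0000 cont=1.7853 V=1.7853[hold]; j=3 S=196.2255 intr=0.0000 cont=0.1930 V=0.1930[hold]  S*(3)=116.8144
k=2: j=0 S=127.3619 intr=10.4281 cont=13.5873 V=13.5873[hold]; j=1 S=151.4000 intr=0.0000 cont=4.4257 V=4.4257[hold]; j=2 S=179.9750 intr=0.0000 cont=0.9078 V=0.9078[hold]  S*(2)=-
k=1: j=0 S=138.8618 intr=0.0000 cont=8.5007 V=8.5007[hold]; j=1 S=165.0703 intr=0.0000 cont=2.4815 V=2.4815[hold]  S*(1)=-
k=0: j=0 S=151.4000 intr=0.0000 cont=5.1637 V=5.1637[hold]  S*(0)=-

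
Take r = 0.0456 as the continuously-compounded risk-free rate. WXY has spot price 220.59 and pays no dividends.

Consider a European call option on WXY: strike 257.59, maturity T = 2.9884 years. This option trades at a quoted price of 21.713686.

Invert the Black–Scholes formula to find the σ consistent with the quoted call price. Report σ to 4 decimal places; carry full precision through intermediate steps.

At σ = 0.1551 the Black–Scholes value reproduces the quote:
σ√T = 0.1551·√2.9884 = 0.268121
d₁ = (ln(S/K) + (r+σ²/2)T) / (σ√T) = (ln(220.59/257.59) + (0.0456+0.1551²/2)·2.9884) / 0.268121 = (-0.155063 + 0.172216) / 0.268121 = 0.063972
d₂ = d₁ − σ√T = 0.063972 − 0.268121 = -0.204150
e^{−rT} = 0.872606
N(d₁) = 0.525504,  N(d₂) = 0.419118
V = S·N(d₁) − K·e^{−rT}·N(d₂) = 115.920831 − 94.207145 = 21.713686 (matching the quote); vega is positive throughout, so no other σ reproduces this price

sigma = 0.1551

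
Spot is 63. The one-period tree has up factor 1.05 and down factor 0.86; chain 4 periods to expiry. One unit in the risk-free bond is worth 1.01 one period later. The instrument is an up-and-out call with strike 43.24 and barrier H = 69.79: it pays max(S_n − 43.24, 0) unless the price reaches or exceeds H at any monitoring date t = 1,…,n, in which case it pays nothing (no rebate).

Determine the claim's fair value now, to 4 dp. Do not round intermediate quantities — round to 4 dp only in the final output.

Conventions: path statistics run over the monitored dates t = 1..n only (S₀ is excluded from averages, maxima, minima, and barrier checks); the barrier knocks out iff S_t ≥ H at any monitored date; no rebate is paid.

price = 7.1127

With p* = (R−d)/(u−d) = 0.7895, sum probability × payoff across the paths and divide by R^4.
Enumerate all 2^4 = 16 price paths (U = up ×1.05, D = down ×0.86); each path with k up-moves has probability p*^k·(1−p*)^(4−k).
DDDD: M=54.1800, payoff=0.0000, prob=0.001964
UDDD: M=66.1500, payoff=0.0000, prob=0.007366
DUDD: M=56.8890, payoff=0.0000, prob=0.007366
UUDD: M=69.4575, payoff=8.1308, prob=0.027624
DDUD: M=54.1800, payoff=0.0000, prob=0.007366
UDUD: M=66.1500, payoff=8.1308, prob=0.027624
DUUD: M=59.7334, payoff=8.1308, prob=0.027624
UUUD: M=72.9304, payoff=0.0000, prob=0.103590
DDDU: M=54.1800, payoff=0.0000, prob=0.007366
UDDU: M=66.1500, payoff=8.1308, prob=0.027624
DUDU: M=56.8890, payoff=8.1308, prob=0.027624
UUDU: M=69.4575, payoff=19.4801, prob=0.103590
DDUU: M=54.1800, payoff=8.1308, prob=0.027624
UDUU: M=66.1500, payoff=19.4801, prob=0.103590
DUUU: M=62.7201, payoff=19.4801, prob=0.103590
UUUU: M=76.5769, payoff=0.0000, prob=0.388464
Price = Σ prob·payoff / R^4 = 7.401490 / 1.040604 = 7.1127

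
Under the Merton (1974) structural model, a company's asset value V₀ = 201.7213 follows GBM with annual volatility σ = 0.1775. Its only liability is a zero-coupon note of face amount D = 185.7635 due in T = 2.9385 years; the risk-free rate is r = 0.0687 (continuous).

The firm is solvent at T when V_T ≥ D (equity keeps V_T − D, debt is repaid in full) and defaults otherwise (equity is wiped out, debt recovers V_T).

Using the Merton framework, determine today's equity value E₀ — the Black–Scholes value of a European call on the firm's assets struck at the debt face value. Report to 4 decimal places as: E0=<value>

Work the structural quantities from V₀ = 201.7213 against face 185.7635:
d₁ = [ln(V₀/D) + (r + σ²/2)T] / (σ√T)
   = [ln(201.7213/185.7635) + (0.0687 + 0.5·0.1775²)·2.9385] / (0.1775·√2.9385)
   = [0.082413 + 0.248166] / 0.304271 = 1.086458
d₂ = d₁ − σ√T = 1.086458 − 0.304271 = 0.782187
N(d₁) = 0.861362,  N(d₂) = 0.782948,  e^(−rT) = 0.817197
E₀ = V₀·N(d₁) − D·e^(−rT)·N(d₂)
   = 201.7213·0.861362 − 185.7635·0.817197·0.782948 = 54.899362

E0=54.8994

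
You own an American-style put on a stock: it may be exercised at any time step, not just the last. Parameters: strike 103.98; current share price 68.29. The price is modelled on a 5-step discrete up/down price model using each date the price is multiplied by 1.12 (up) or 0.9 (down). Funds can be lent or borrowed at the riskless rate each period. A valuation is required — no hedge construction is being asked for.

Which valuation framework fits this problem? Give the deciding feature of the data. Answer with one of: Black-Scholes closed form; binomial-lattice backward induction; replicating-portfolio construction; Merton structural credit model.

framework: binomial-lattice backward induction

Key observation: early exercise of the strike-103.98 put must be checked at each of the 5 dates (spot 68.29), which forces a node-by-node comparison of intrinsic and continuation value backward from expiry.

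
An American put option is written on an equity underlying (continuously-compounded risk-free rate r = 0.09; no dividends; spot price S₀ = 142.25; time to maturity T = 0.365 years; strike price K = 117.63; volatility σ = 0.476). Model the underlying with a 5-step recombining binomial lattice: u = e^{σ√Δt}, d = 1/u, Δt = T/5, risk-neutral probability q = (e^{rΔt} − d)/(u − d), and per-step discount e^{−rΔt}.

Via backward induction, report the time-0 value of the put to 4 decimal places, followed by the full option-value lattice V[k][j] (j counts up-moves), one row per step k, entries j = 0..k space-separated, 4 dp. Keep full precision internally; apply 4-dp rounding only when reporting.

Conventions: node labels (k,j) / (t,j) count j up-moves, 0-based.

params: Δt=0.07300 u=1.13724 d=0.87932 q=0.49345 e^(-rΔt)=0.99345
t_5 payoffs: 42.8504 20.9157 0.0000 0.0000 0.0000 0.0000
k=4: node(4,0) S=85.0427 payoff=32.5873 vs cont=31.8170 → 32.5873 [stop]  node(4,1) S=109.9878 payoff=7.6422 vs cont=10.5255 → 10.5255 [wait]  node(4,2) S=142.2500 payoff=0.0000 vs cont=0.0000 → 0.0000 [wait]  node(4,3) S=183.9754 payoff=0.0000 vs cont=0.0000 → 0.0000 [wait]  node(4,4) S=237.9400 payoff=0.0000 vs cont=0.0000 → 0.0000 [wait]
k=3: node(3,0) S=96.7143 payoff=20.9157 vs cont=21.5588 → 21.5588 [wait]  node(3,1) S=125.0831 payoff=0.0000 vs cont=5.2968 → 5.2968 [wait]  node(3,2) S=161.7730 payoff=0.0000 vs cont=0.0000 → 0.0000 [wait]  node(3,3) S=209.2250 payoff=0.0000 vs cont=0.0000 → 0.0000 [wait]
k=2: node(2,0) S=109.9878 payoff=7.6422 vs cont=13.4457 → 13.4457 [wait]  node(2,1) S=142.2500 payoff=0.0000 vs cont=2.6655 → 2.6655 [wait]  node(2,2) S=183.9754 payoff=0.0000 vs cont=0.0000 → 0.0000 [wait]
k=1: node(1,0) S=125.0831 payoff=0.0000 vs cont=8.0730 → 8.0730 [wait]  node(1,1) S=161.7730 payoff=0.0000 vs cont=1.3414 → 1.3414 [wait]
k=0: node(0,0) S=142.2500 payoff=0.0000 vs cont=4.7202 → 4.7202 [wait]

price = 4.7202
tree:
4.7202
8.0730 1.3414
13.4457 2.6655 0.0000
21.5588 5.2968 0.0000 0.0000
32.5873 10.5255 0.0000 0.0000 0.0000
42.8504 20.9157 0.0000 0.0000 0.0000 0.0000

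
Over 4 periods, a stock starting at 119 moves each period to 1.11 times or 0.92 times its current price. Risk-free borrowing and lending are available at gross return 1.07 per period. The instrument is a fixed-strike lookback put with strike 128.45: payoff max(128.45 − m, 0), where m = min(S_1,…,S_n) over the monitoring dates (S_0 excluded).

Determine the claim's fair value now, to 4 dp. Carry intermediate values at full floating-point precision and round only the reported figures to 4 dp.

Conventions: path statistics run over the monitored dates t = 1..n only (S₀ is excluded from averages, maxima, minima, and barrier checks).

price = 4.7284

Risk-neutral up-probability p* = (R−d)/(u−d) = (1.07−0.92)/(1.11−0.92) = 0.7895; the claim prices as the p*-weighted sum of path payoffs discounted by R^4.
Enumerate all 2^4 = 16 price paths (U = up ×1.11, D = down ×0.92); each path with k up-moves has probability p*^k·(1−p*)^(4−k).
DDDD: m=85.2508, payoff=43.1992, prob=0.001964
UDDD: m=102.8569, payoff=25.5931, prob=0.007366
DUDD: m=102.8569, payoff=25.5931, prob=0.007366
UUDD: m=124.0991, payoff=4.3509, prob=0.027624
DDUD: m=100.7216, payoff=27.7284, prob=0.007366
UDUD: m=121.5228, payoff=6.9272, prob=0.027624
DUUD: m=109.4800, payoff=18.9700, prob=0.027624
UUUD: m=132.0900, payoff=0.0000, prob=0.103590
DDDU: m=92.6639, payoff=35.7861, prob=0.007366
UDDU: m=111.8010, payoff=16.6490, prob=0.027624
DUDU: m=109.4800, payoff=18.9700, prob=0.027624
UUDU: m=132.0900, payoff=0.0000, prob=0.103590
DDUU: m=100.7216, payoff=27.7284, prob=0.027624
UDUU: m=121.5228, payoff=6.9272, prob=0.103590
DUUU: m=109.4800, payoff=18.9700, prob=0.103590
UUUU: m=132.0900, payoff=0.0000, prob=0.388464
Price = Σ prob·payoff / R^4 = 6.197987 / 1.310796 = 4.7284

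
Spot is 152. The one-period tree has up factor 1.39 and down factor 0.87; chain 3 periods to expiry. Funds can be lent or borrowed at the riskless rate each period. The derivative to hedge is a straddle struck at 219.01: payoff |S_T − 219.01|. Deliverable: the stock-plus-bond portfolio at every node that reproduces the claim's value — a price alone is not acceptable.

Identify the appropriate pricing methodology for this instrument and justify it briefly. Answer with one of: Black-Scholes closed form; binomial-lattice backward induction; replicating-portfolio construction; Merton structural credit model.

framework: replicating-portfolio construction

Key observation: the deliverable is the dynamic trading strategy on the 3-step tree (spot 152, moves 1.39 and 0.87), so the valuation must go through the node-by-node replicating-portfolio solve.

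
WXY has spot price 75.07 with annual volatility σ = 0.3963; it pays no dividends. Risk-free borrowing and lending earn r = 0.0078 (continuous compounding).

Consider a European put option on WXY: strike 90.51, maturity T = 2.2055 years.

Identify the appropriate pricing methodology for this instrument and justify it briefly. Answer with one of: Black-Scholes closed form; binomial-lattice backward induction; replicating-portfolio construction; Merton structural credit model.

framework: Black-Scholes closed form

Key observation: a European claim on WXY (strike 90.51) — a lognormal (GBM) underlying with constant rate and volatility — has an exact closed-form value; no lattice or capital structure is involved.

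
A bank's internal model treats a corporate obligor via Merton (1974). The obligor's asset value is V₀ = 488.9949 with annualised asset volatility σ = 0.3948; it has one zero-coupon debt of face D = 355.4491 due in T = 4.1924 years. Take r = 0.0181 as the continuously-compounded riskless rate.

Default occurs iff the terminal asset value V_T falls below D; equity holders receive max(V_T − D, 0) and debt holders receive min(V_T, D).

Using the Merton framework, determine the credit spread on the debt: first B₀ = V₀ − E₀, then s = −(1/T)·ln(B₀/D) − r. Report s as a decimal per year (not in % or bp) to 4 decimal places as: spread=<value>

Work the structural quantities from V₀ = 488.9949 against face 355.4491:
d₁ = [ln(V₀/D) + (r + σ²/2)T] / (σ√T)
   = [ln(488.9949/355.4491) + (0.0181 + 0.5·0.3948²)·4.1924] / (0.3948·√4.1924)
   = [0.318970 + 0.402611] / 0.808367 = 0.892640
d₂ = d₁ − σ√T = 0.892640 − 0.808367 = 0.084274
N(d₁) = 0.813975,  N(d₂) = 0.533581,  e^(−rT) = 0.926925
E₀ = V₀·N(d₁) − D·e^(−rT)·N(d₂)
   = 488.9949·0.813975 − 355.4491·0.926925·0.533581 = 222.228385
B₀ = V₀ − E₀ = 488.9949 − 222.228385 = 266.766515
spread = −(1/T)·ln(B₀/D) − r = −(1/4.1924)·ln(266.766515/355.4491) − 0.0181 = 0.05035918

spread=0.0504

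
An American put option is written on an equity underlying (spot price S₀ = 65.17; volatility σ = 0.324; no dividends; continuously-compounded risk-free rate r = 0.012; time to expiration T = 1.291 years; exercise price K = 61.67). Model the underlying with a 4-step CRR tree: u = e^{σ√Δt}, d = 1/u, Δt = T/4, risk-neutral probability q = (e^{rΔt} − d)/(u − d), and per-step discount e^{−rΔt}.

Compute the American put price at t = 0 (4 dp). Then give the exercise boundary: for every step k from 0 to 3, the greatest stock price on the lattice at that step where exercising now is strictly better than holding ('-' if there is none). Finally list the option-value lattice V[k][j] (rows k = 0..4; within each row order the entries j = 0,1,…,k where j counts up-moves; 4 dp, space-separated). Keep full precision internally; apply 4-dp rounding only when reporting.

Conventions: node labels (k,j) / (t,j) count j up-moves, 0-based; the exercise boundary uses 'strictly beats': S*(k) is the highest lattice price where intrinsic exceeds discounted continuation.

price = 7.1544
boundary = - - - 37.5170
tree:
7.1544
11.2331 2.5139
16.9718 4.7135 0.0000
24.1530 8.8378 0.0000 0.0000
30.4603 16.5709 0.0000 0.0000 0.0000

Δt=0.32275, u=1.20210, d=0.83188, q=0.46459, disc=e^(-rΔt)=0.99613
k=4 terminal: V=max(K-S,0) → 30.4603 16.5709 0.0000 0.0000 0.0000
k=3: j=0 S=37.5170 intr=24.1530 cont=23.9146 V=24.1530[EX]; j=1 S=54.2136 intr=7.4564 cont=8.8378 V=8.8378[hold]; j=2 S=78.3407 intr=0.0000 cont=0.0000 V=0.0000[hold]; j=3 S=113.2053 intr=0.0000 cont=0.0000 V=0.0000[hold]  S*(3)=37.5170
k=2: j=0 S=45.0991 intr=16.5709 cont=16.9718 V=16.9718[hold]; j=1 S=65.1700 intr=0.0000 cont=4.7135 V=4.7135[hold]; j=2 S=94.1731 intr=0.0000 cont=0.0000 V=0.0000[hold]  S*(2)=-
k=1: j=0 S=54.2136 intr=7.4564 cont=11.2331 V=11.2331[hold]; j=1 S=78.3407 intr=0.0000 cont=2.5139 V=2.5139[hold]  S*(1)=-
k=0: j=0 S=65.1700 intr=0.0000 cont=7.1544 V=7.1544[hold]  S*(0)=-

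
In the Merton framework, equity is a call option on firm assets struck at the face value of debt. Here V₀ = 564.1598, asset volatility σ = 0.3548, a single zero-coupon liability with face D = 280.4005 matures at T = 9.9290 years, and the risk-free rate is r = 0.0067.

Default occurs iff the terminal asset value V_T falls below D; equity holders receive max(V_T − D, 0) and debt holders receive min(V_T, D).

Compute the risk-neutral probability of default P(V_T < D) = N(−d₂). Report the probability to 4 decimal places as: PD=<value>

PD=0.4499

Apply the equity-as-call identities (strike 280.4005, horizon 9.9290 years):
d₁ = [ln(V₀/D) + (r + σ²/2)T] / (σ√T)
   = [ln(564.1598/280.4005) + (0.0067 + 0.5·0.3548²)·9.9290] / (0.3548·√9.9290)
   = [0.699119 + 0.691471] / 1.117986 = 1.243834
d₂ = d₁ − σ√T = 1.243834 − 1.117986 = 0.125848
risk-neutral PD = N(−d₂) = N(-0.125848) = 0.449926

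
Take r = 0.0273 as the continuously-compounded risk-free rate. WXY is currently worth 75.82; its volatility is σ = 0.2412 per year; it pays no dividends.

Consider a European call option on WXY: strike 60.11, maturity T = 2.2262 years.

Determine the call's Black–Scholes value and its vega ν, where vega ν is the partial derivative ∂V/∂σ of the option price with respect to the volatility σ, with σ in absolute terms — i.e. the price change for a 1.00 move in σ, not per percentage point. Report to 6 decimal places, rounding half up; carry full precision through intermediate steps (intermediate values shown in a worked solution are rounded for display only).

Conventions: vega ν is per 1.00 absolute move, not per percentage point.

price = 21.991604
ν = 27.537912

σ√T = 0.2412·√2.2262 = 0.359881
d₁ = (ln(S/K) + (r+σ²/2)T) / (σ√T) = (ln(75.82/60.11) + (0.0273+0.2412²/2)·2.2262) / 0.359881 = (0.232186 + 0.125533) / 0.359881 = 0.993990
d₂ = d₁ − σ√T = 0.993990 − 0.359881 = 0.634108
e^{−rT} = 0.941035
N(d₁) = 0.839886,  N(d₂) = 0.736995
Call price V = S·N(d₁) − K·e^{−rT}·N(d₂) = 63.680164 − 41.688561 = 21.991604
φ(d₁) = (1/√(2π))·e^{−d₁²/2} = 0.243425
ν = S·φ(d₁)·√T = 27.537912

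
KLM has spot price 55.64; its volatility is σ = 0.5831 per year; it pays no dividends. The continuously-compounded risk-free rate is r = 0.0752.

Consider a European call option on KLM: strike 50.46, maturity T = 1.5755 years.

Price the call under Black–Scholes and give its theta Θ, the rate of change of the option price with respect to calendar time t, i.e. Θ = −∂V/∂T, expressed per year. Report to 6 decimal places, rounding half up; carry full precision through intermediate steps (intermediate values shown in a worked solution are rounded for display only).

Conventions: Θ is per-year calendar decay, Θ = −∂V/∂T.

price = 20.346061
Θ = -5.733622

σ√T = 0.5831·√1.5755 = 0.731901
d₁ = (ln(S/K) + (r+σ²/2)T) / (σ√T) = (ln(55.64/50.46) + (0.0752+0.5831²/2)·1.5755) / 0.731901 = (0.097721 + 0.386317) / 0.731901 = 0.661344
d₂ = d₁ − σ√T = 0.661344 − 0.731901 = -0.070557
e^{−rT} = 0.888272
N(d₁) = 0.745804,  N(d₂) = 0.471875
Call price V = S·N(d₁) − K·e^{−rT}·N(d₂) = 41.496547 − 21.150487 = 20.346061
φ(d₁) = (1/√(2π))·e^{−d₁²/2} = 0.320579
Θ = −S·φ(d₁)·σ/(2√T) − r·K·e^{−rT}·N(d₂) = −4.143105 − 1.590517 = -5.733622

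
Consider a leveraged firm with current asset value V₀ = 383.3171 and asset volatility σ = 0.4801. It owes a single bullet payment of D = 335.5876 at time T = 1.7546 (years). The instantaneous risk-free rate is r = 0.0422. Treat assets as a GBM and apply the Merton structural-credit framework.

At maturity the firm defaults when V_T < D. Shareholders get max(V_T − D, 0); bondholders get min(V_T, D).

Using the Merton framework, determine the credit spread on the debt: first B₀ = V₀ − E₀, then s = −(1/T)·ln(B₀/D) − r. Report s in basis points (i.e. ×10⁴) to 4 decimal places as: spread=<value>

spread=1111.9187

Work the structural quantities from V₀ = 383.3171 against face 335.5876:
d₁ = [ln(V₀/D) + (r + σ²/2)T] / (σ√T)
   = [ln(383.3171/335.5876) + (0.0422 + 0.5·0.4801²)·1.7546] / (0.4801·√1.7546)
   = [0.132980 + 0.276258] / 0.635947 = 0.643510
d₂ = d₁ − σ√T = 0.643510 − 0.635947 = 0.007563
N(d₁) = 0.740053,  N(d₂) = 0.503017,  e^(−rT) = 0.928631
E₀ = V₀·N(d₁) − D·e^(−rT)·N(d₂)
   = 383.3171·0.740053 − 335.5876·0.928631·0.503017 = 126.916350
B₀ = V₀ − E₀ = 383.3171 − 126.916350 = 256.400750
spread = −(1/T)·ln(B₀/D) − r = −(1/1.7546)·ln(256.400750/335.5876) − 0.0422 = 0.11119187
in basis points: 0.11119187 × 10⁴ = 1111.9187 bp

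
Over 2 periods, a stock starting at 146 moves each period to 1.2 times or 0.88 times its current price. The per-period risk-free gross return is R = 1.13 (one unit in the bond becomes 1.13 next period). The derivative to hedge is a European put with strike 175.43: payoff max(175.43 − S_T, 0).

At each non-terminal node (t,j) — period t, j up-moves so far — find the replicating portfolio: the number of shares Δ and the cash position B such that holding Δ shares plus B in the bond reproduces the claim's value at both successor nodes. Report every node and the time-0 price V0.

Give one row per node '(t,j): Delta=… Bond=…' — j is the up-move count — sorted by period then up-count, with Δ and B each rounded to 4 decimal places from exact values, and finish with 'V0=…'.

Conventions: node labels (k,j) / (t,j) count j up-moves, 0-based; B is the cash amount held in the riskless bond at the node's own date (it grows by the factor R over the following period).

Risk-neutral probability p* = (R−d)/(u−d) = (1.13−0.88)/(1.2−0.88) = 0.7812.
At maturity the claim pays: V(2,0)=62.3676, V(2,1)=21.2540, V(2,2)=0.0000
  t=1,j=0: stock 128.4800 → up 154.1760 (V=21.2540), down 113.0624 (V=62.3676). Price 26.7678; hedge Δ=-1.0000, bond B=155.2478.
  t=1,j=1: stock 175.2000 → up 210.2400 (V=0.0000), down 154.1760 (V=21.2540). Price 4.1144; hedge Δ=-0.3791, bond B=70.5332.
  t=0,j=0: stock 146.0000 → up 175.2000 (V=4.1144), down 128.4800 (V=26.7678). Price 8.0264; hedge Δ=-0.4849, bond B=78.8181.
Check: Δ(0,0)·S0 + B(0,0) = 8.0264 = V0.

(0,0): Delta=-0.4849 Bond=78.8181
(1,0): Delta=-1.0000 Bond=155.2478
(1,1): Delta=-0.3791 Bond=70.5332
V0=8.0264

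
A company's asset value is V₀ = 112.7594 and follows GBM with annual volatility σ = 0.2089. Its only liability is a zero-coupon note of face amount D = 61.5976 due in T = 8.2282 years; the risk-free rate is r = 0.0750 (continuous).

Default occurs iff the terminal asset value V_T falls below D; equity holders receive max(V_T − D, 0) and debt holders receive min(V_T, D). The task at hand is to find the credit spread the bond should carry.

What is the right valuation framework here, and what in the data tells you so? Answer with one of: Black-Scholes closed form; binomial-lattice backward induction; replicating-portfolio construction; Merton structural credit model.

Key observation: with the firm-asset dynamics (V₀ = 112.7594) and a single zero-coupon liability of face 61.5976 given, debt value, spread, and default probability all derive from the option view of the balance sheet.

framework: Merton structural credit model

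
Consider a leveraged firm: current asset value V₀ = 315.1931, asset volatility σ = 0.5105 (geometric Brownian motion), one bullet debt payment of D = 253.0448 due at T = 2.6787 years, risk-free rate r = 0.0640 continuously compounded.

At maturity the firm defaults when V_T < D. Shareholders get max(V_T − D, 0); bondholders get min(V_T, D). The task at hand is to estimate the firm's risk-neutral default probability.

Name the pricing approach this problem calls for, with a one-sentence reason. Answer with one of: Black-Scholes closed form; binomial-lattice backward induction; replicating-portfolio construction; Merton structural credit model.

framework: Merton structural credit model

Key observation: a levered firm with one bullet debt due at 2.6787 years is the canonical structural-credit setup: equity is a call on the firm's assets struck at the face value.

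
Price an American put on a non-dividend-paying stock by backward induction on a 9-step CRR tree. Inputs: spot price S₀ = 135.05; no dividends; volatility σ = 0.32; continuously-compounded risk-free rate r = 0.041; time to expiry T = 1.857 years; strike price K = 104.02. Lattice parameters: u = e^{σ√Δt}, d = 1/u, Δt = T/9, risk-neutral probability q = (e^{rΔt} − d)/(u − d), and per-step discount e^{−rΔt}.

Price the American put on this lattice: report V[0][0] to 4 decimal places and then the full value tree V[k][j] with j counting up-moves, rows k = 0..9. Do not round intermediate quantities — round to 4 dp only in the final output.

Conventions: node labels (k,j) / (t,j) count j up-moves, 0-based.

params: Δt=0.20633 u=1.15645 d=0.86471 q=0.49285 e^(-rΔt)=0.99158
t_9 payoffs: 67.5155 55.1996 38.7285 16.7004 0.0000 0.0000 0.0000 0.0000 0.0000 0.0000
k=8: node(8,0) S=42.2157 payoff=61.8043 vs cont=60.9280 → 61.8043 [stop]  node(8,1) S=56.4585 payoff=47.5615 vs cont=46.6852 → 47.5615 [stop]  node(8,2) S=75.5065 payoff=28.5135 vs cont=27.6372 → 28.5135 [stop]  node(8,3) S=100.9810 payoff=3.0390 vs cont=8.3983 → 8.3983 [wait]  node(8,4) S=135.0500 payoff=0.0000 vs cont=0.0000 → 0.0000 [wait]  node(8,5) S=180.6133 payoff=0.0000 vs cont=0.0000 → 0.0000 [wait]  node(8,6) S=241.5488 payoff=0.0000 vs cont=0.0000 → 0.0000 [wait]  node(8,7) S=323.0427 payoff=0.0000 vs cont=0.0000 → 0.0000 [wait]  node(8,8) S=432.0311 payoff=0.0000 vs cont=0.0000 → 0.0000 [wait]
k=7: node(7,0) S=48.8204 payoff=55.1996 vs cont=54.3233 → 55.1996 [stop]  node(7,1) S=65.2915 payoff=38.7285 vs cont=37.8522 → 38.7285 [stop]  node(7,2) S=87.3196 payoff=16.7004 vs cont=18.4431 → 18.4431 [wait]  node(7,3) S=116.7796 payoff=0.0000 vs cont=4.2234 → 4.2234 [wait]  node(7,4) S=156.1788 payoff=0.0000 vs cont=0.0000 → 0.0000 [wait]  node(7,5) S=208.8706 payoff=0.0000 vs cont=0.0000 → 0.0000 [wait]  node(7,6) S=279.3395 payoff=0.0000 vs cont=0.0000 → 0.0000 [wait]  node(7,7) S=373.5833 payoff=0.0000 vs cont=0.0000 → 0.0000 [wait]
k=6: node(6,0) S=56.4585 payoff=47.5615 vs cont=46.6852 → 47.5615 [stop]  node(6,1) S=75.5065 payoff=28.5135 vs cont=28.4889 → 28.5135 [stop]  node(6,2) S=100.9810 payoff=3.0390 vs cont=11.3387 → 11.3387 [wait]  node(6,3) S=135.0500 payoff=0.0000 vs cont=2.1239 → 2.1239 [wait]  node(6,4) S=180.6133 payoff=0.0000 vs cont=0.0000 → 0.0000 [wait]  node(6,5) S=241.5488 payoff=0.0000 vs cont=0.0000 → 0.0000 [wait]  node(6,6) S=323.0427 payoff=0.0000 vs cont=0.0000 → 0.0000 [wait]
k=5: node(5,0) S=65.2915 payoff=38.7285 vs cont=37.8522 → 38.7285 [stop]  node(5,1) S=87.3196 payoff=16.7004 vs cont=19.8801 → 19.8801 [wait]  node(5,2) S=116.7796 payoff=0.0000 vs cont=6.7399 → 6.7399 [wait]  node(5,3) S=156.1788 payoff=0.0000 vs cont=1.0681 → 1.0681 [wait]  node(5,4) S=208.8706 payoff=0.0000 vs cont=0.0000 → 0.0000 [wait]  node(5,5) S=279.3395 payoff=0.0000 vs cont=0.0000 → 0.0000 [wait]
k=4: node(4,0) S=75.5065 payoff=28.5135 vs cont=29.1911 → 29.1911 [wait]  node(4,1) S=100.9810 payoff=3.0390 vs cont=13.2911 → 13.2911 [wait]  node(4,2) S=135.0500 payoff=0.0000 vs cont=3.9113 → 3.9113 [wait]  node(4,3) S=180.6133 payoff=0.0000 vs cont=0.5371 → 0.5371 [wait]  node(4,4) S=241.5488 payoff=0.0000 vs cont=0.0000 → 0.0000 [wait]
k=3: node(3,0) S=87.3196 payoff=16.7004 vs cont=21.1750 → 21.1750 [wait]  node(3,1) S=116.7796 payoff=0.0000 vs cont=8.5953 → 8.5953 [wait]  node(3,2) S=156.1788 payoff=0.0000 vs cont=2.2294 → 2.2294 [wait]  node(3,3) S=208.8706 payoff=0.0000 vs cont=0.2701 → 0.2701 [wait]
k=2: node(2,0) S=100.9810 payoff=3.0390 vs cont=14.8490 → 14.8490 [wait]  node(2,1) S=135.0500 payoff=0.0000 vs cont=5.4119 → 5.4119 [wait]  node(2,2) S=180.6133 payoff=0.0000 vs cont=1.2531 → 1.2531 [wait]
k=1: node(1,0) S=116.7796 payoff=0.0000 vs cont=10.1121 → 10.1121 [wait]  node(1,1) S=156.1788 payoff=0.0000 vs cont=3.3340 → 3.3340 [wait]
k=0: node(0,0) S=135.0500 payoff=0.0000 vs cont=6.7145 → 6.7145 [wait]

price = 6.7145
tree:
6.7145
10.1121 3.3340
14.8490 5.4119 1.2531
21.1750 8.5953 2.2294 0.2701
29.1911 13.2911 3.9113 0.5371 0.0000
38.7285 19.8801 6.7399 1.0681 0.0000 0.0000
47.5615 28.5135 11.3387 2.1239 0.0000 0.0000 0.0000
55.1996 38.7285 18.4431 4.2234 0.0000 0.0000 0.0000 0.0000
61.8043 47.5615 28.5135 8.3983 0.0000 0.0000 0.0000 0.0000 0.0000
67.5155 55.1996 38.7285 16.7004 0.0000 0.0000 0.0000 0.0000 0.0000 0.0000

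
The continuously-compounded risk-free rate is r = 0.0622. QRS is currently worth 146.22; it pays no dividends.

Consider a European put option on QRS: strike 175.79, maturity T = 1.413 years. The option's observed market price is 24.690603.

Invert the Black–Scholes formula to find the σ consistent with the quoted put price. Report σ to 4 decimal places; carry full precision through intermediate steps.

At σ = 0.2238 the Black–Scholes value reproduces the quote:
σ√T = 0.2238·√1.413 = 0.266030
d₁ = (ln(S/K) + (r+σ²/2)T) / (σ√T) = (ln(146.22/175.79) + (0.0622+0.2238²/2)·1.413) / 0.266030 = (-0.184178 + 0.123275) / 0.266030 = -0.228933
d₂ = d₁ − σ√T = -0.228933 − 0.266030 = -0.494963
e^{−rT} = 0.915863
N(−d₁) = 0.590539,  N(−d₂) = 0.689687
V = K·e^{−rT}·N(−d₂) − S·N(−d₁) = 111.039283 − 86.348680 = 24.690603 (matching the quote); vega is positive throughout, so no other σ reproduces this price

sigma = 0.2238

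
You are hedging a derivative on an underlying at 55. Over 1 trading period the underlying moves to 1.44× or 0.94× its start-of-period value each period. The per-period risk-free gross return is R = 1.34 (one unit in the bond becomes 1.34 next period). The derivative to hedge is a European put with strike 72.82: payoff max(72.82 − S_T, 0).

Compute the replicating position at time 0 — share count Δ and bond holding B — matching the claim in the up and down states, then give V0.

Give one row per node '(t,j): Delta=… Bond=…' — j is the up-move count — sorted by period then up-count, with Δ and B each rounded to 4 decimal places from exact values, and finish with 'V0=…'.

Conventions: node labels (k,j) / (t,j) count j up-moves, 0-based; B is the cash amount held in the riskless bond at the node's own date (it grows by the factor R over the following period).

(0,0): Delta=-0.7680 Bond=45.3922
V0=3.1522

No-arbitrage ⇒ martingale measure with p* = (R−d)/(u−d) = 0.8000.
At maturity the claim pays: V(1,0)=21.1200, V(1,1)=0.0000
Node (0,0) S=55.0000: V=(p*·0.0000+(1−p*)·21.1200)/1.34=3.1522; Δ=(0.0000−21.1200)/(79.2000−51.7000)=-0.7680; B=V−Δ·S=45.3922
Verification: the root portfolio costs Δ(0,0)·S0 + B(0,0) = 3.1522, matching V0.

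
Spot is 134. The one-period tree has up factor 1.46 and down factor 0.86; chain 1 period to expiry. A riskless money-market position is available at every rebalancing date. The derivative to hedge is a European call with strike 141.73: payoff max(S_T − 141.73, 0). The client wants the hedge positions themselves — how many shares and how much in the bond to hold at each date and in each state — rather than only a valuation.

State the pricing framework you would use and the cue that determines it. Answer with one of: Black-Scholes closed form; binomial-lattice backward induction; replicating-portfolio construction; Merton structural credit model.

Key observation: the deliverable is the dynamic trading strategy on the 1-step tree (spot 134, moves 1.46 and 0.86), so the valuation must go through the node-by-node replicating-portfolio solve.

framework: replicating-portfolio construction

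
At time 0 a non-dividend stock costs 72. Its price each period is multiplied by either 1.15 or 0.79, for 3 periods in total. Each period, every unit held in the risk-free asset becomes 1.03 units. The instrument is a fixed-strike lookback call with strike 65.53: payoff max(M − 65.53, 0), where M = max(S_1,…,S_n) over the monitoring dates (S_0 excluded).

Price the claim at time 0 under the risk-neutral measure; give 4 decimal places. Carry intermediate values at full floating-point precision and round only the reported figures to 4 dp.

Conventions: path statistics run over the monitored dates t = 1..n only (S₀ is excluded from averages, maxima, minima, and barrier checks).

price = 20.7750

Risk-neutral up-probability p* = (R−d)/(u−d) = (1.03−0.79)/(1.15−0.79) = 0.6667; the claim prices as the p*-weighted sum of path payoffs discounted by R^3.
Enumerate all 2^3 = 8 price paths (U = up ×1.15, D = down ×0.79); each path with k up-moves has probability p*^k·(1−p*)^(3−k).
DDD: M=56.8800, payoff=0.0000, prob=0.037037
UDD: M=82.8000, payoff=17.2700, prob=0.074074
DUD: M=65.4120, payoff=0.0000, prob=0.074074
UUD: M=95.2200, payoff=29.6900, prob=0.148148
DDU: M=56.8800, payoff=0.0000, prob=0.074074
UDU: M=82.8000, payoff=17.2700, prob=0.148148
DUU: M=75.2238, payoff=9.6938, prob=0.148148
UUU: M=109.5030, payoff=43.9730, prob=0.296296
Price = Σ prob·payoff / R^3 = 22.701452 / 1.092727 = 20.7750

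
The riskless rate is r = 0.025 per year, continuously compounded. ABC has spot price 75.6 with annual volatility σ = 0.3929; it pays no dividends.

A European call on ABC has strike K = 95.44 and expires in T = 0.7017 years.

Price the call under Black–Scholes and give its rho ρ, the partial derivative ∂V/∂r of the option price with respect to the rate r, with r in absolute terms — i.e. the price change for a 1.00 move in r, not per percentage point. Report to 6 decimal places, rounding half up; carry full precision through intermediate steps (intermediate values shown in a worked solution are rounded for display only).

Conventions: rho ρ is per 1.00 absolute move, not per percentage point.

σ√T = 0.3929·√0.7017 = 0.329123
d₁ = (ln(S/K) + (r+σ²/2)T) / (σ√T) = (ln(75.6/95.44) + (0.025+0.3929²/2)·0.7017) / 0.329123 = (-0.233041 + 0.071703) / 0.329123 = -0.490207
d₂ = d₁ − σ√T = -0.490207 − 0.329123 = -0.819329
e^{−rT} = 0.982610
N(d₁) = 0.311994,  N(d₂) = 0.206299
Call price V = S·N(d₁) − K·e^{−rT}·N(d₂) = 23.586732 − 19.346815 = 4.239917
ρ = K·T·e^{−rT}·N(d₂) = 13.575660

price = 4.239917
ρ = 13.575660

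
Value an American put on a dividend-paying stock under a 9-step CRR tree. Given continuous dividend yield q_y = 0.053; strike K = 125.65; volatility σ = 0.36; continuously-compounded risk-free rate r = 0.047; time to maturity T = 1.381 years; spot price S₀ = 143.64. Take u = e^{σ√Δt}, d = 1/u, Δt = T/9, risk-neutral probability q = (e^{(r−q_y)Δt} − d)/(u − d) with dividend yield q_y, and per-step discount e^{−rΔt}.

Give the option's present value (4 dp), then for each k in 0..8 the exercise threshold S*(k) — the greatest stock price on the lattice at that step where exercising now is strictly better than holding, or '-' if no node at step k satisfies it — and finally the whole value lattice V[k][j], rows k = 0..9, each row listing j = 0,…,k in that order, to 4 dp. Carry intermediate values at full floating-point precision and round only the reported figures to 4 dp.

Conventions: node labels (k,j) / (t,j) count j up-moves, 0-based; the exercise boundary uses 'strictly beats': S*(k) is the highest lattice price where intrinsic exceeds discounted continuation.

Δt=0.15344  u=1.15145  d=0.86847  q=0.46155  discount=0.99281
step 9 (expiry): payoffs max(K−S,0) = 85.2779 72.1235 54.6830 31.5599 0.9026 0.0000 0.0000 0.0000 0.0000 0.0000
step 8: (k=8,j=0): S=46.4863, K−S=79.1637, hold=78.6373 ⇒ V=79.1637 exercise | (k=8,j=1): S=61.6329, K−S=64.0171, hold=63.6134 ⇒ V=64.0171 exercise | (k=8,j=2): S=81.7147, K−S=43.9353, hold=43.6943 ⇒ V=43.9353 exercise | (k=8,j=3): S=108.3397, K−S=17.3103, hold=17.2849 ⇒ V=17.3103 exercise | (k=8,j=4): S=143.6400, K−S=0.0000, hold=0.4825 ⇒ V=0.4825 continue | (k=8,j=5): S=190.4421, K−S=0.0000, hold=0.0000 ⇒ V=0.0000 continue | (k=8,j=6): S=252.4938, K−S=0.0000, hold=0.0000 ⇒ V=0.0000 continue | (k=8,j=7): S=334.7637, K−S=0.0000, hold=0.0000 ⇒ V=0.0000 continue | (k=8,j=8): S=443.8397, K−S=0.0000, hold=0.0000 ⇒ V=0.0000 continue  boundary S*=108.3397
step 7: (k=7,j=0): S=53.5265, K−S=72.1235, hold=71.6542 ⇒ V=72.1235 exercise | (k=7,j=1): S=70.9670, K−S=54.6830, hold=54.3549 ⇒ V=54.6830 exercise | (k=7,j=2): S=94.0901, K−S=31.5599, hold=31.4191 ⇒ V=31.5599 exercise | (k=7,j=3): S=124.7474, K−S=0.9026, hold=9.4748 ⇒ V=9.4748 continue | (k=7,j=4): S=165.3938, K−S=0.0000, hold=0.2579 ⇒ V=0.2579 continue | (k=7,j=5): S=219.2840, K−S=0.0000, hold=0.0000 ⇒ V=0.0000 continue | (k=7,j=6): S=290.7332, K−S=0.0000, hold=0.0000 ⇒ V=0.0000 continue | (k=7,j=7): S=385.4626, K−S=0.0000, hold=0.0000 ⇒ V=0.0000 continue  boundary S*=94.0901
step 6: (k=6,j=0): S=61.6329, K−S=64.0171, hold=63.6134 ⇒ V=64.0171 exercise | (k=6,j=1): S=81.7147, K−S=43.9353, hold=43.6943 ⇒ V=43.9353 exercise | (k=6,j=2): S=108.3397, K−S=17.3103, hold=21.2130 ⇒ V=21.2130 continue | (k=6,j=3): S=143.6400, K−S=0.0000, hold=5.1832 ⇒ V=5.1832 continue | (k=6,j=4): S=190.4421, K−S=0.0000, hold=0.1379 ⇒ V=0.1379 continue | (k=6,j=5): S=252.4938, K−S=0.0000, hold=0.0000 ⇒ V=0.0000 continue | (k=6,j=6): S=334.7637, K−S=0.0000, hold=0.0000 ⇒ V=0.0000 continue  boundary S*=81.7147
step 5: (k=5,j=0): S=70.9670, K−S=54.6830, hold=54.3549 ⇒ V=54.6830 exercise | (k=5,j=1): S=94.0901, K−S=31.5599, hold=33.2074 ⇒ V=33.2074 continue | (k=5,j=2): S=124.7474, K−S=0.9026, hold=13.7151 ⇒ V=13.7151 continue | (k=5,j=3): S=165.3938, K−S=0.0000, hold=2.8340 ⇒ V=2.8340 continue | (k=5,j=4): S=219.2840, K−S=0.0000, hold=0.0737 ⇒ V=0.0737 continue | (k=5,j=5): S=290.7332, K−S=0.0000, hold=0.0000 ⇒ V=0.0000 continue  boundary S*=70.9670
step 4: (k=4,j=0): S=81.7147, K−S=43.9353, hold=44.4492 ⇒ V=44.4492 continue | (k=4,j=1): S=108.3397, K−S=17.3103, hold=24.0368 ⇒ V=24.0368 continue | (k=4,j=2): S=143.6400, K−S=0.0000, hold=8.6305 ⇒ V=8.6305 continue | (k=4,j=3): S=190.4421, K−S=0.0000, hold=1.5488 ⇒ V=1.5488 continue | (k=4,j=4): S=252.4938, K−S=0.0000, hold=0.0394 ⇒ V=0.0394 continue  boundary S*=-
step 3: (k=3,j=0): S=94.0901, K−S=31.5599, hold=34.7761 ⇒ V=34.7761 continue | (k=3,j=1): S=124.7474, K−S=0.9026, hold=16.8043 ⇒ V=16.8043 continue | (k=3,j=2): S=165.3938, K−S=0.0000, hold=5.3234 ⇒ V=5.3234 continue | (k=3,j=3): S=219.2840, K−S=0.0000, hold=0.8460 ⇒ V=0.8460 continue  boundary S*=-
step 2: (k=2,j=0): S=108.3397, K−S=17.3103, hold=26.2909 ⇒ V=26.2909 continue | (k=2,j=1): S=143.6400, K−S=0.0000, hold=11.4226 ⇒ V=11.4226 continue | (k=2,j=2): S=190.4421, K−S=0.0000, hold=3.2334 ⇒ V=3.2334 continue  boundary S*=-
step 1: (k=1,j=0): S=124.7474, K−S=0.9026, hold=19.2888 ⇒ V=19.2888 continue | (k=1,j=1): S=165.3938, K−S=0.0000, hold=7.5880 ⇒ V=7.5880 continue  boundary S*=-
step 0: (k=0,j=0): S=143.6400, K−S=0.0000, hold=13.7885 ⇒ V=13.7885 continue  boundary S*=-

price = 13.7885
boundary = - - - - - 70.9670 81.7147 94.0901 108.3397
tree:
13.7885
19.2888 7.5880
26.2909 11.4226 3.2334
34.7761 16.8043 5.3234 0.8460
44.4492 24.0368 8.6305 1.5488 0.0394
54.6830 33.2074 13.7151 2.8340 0.0737 0.0000
64.0171 43.9353 21.2130 5.1832 0.1379 0.0000 0.0000
72.1235 54.6830 31.5599 9.4748 0.2579 0.0000 0.0000 0.0000
79.1637 64.0171 43.9353 17.3103 0.4825 0.0000 0.0000 0.0000 0.0000
85.2779 72.1235 54.6830 31.5599 0.9026 0.0000 0.0000 0.0000 0.0000 0.0000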